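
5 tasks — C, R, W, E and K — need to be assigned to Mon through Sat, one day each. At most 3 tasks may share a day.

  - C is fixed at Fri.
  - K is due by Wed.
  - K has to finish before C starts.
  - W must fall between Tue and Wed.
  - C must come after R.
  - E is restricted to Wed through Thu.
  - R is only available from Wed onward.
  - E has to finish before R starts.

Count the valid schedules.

Splitting on W: it can be Tue (3), Wed (3). Listing each branch's schedules as (C, R, E, K):
W=Tue: (Fri,Thu,Wed,Mon) (Fri,Thu,Wed,Tue) (Fri,Thu,Wed,Wed) — 3.
W=Wed: (Fri,Thu,Wed,Mon) (Fri,Thu,Wed,Tue) (Fri,Thu,Wed,Wed) — 3.
Summing: 3 + 3 = 6.

6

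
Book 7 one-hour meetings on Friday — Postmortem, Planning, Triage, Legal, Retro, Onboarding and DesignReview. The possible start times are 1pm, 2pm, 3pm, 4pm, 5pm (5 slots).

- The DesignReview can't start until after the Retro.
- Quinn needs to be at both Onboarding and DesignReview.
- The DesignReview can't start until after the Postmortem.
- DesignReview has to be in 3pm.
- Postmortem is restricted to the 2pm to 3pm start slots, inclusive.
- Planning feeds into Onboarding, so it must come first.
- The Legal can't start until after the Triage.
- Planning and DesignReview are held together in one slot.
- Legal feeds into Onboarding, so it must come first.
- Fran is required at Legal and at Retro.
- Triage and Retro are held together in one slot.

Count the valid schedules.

Splitting on Triage: it can be 1pm (5), 2pm (3). Listing each branch's schedules as (Postmortem, Planning, Legal, Retro, Onboarding, DesignReview):
Triage=1pm: (2pm,3pm,2pm,1pm,4pm,3pm) (2pm,3pm,2pm,1pm,5pm,3pm) (2pm,3pm,3pm,1pm,4pm,3pm) (2pm,3pm,3pm,1pm,5pm,3pm) (2pm,3pm,4pm,1pm,5pm,3pm) — 5.
Triage=2pm: (2pm,3pm,3pm,2pm,4pm,3pm) (2pm,3pm,3pm,2pm,5pm,3pm) (2pm,3pm,4pm,2pm,5pm,3pm) — 3.
Summing: 5 + 3 = 8.

8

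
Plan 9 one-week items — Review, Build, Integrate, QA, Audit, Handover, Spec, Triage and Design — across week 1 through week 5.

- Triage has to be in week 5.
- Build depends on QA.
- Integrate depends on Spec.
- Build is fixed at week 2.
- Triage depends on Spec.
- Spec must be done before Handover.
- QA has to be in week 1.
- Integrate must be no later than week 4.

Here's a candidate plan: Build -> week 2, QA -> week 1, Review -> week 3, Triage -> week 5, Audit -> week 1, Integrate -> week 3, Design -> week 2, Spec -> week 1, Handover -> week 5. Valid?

Yes, all constraints hold

Triage has to be in week 5 — holds.
Integrate must be no later than week 4 — holds.
Build is fixed at week 2 — holds.
Spec must be done before Handover — holds.
Triage depends on Spec — holds.
Build depends on QA — holds.
QA has to be in week 1 — holds.
Integrate depends on Spec — holds.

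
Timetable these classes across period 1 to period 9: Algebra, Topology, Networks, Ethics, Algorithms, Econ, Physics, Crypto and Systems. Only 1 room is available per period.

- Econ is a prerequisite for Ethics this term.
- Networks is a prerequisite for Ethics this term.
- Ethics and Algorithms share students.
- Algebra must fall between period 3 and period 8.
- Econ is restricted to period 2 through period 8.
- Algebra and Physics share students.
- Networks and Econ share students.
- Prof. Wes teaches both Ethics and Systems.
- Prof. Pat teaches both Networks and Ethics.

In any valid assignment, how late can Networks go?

Downstream work caps Networks at period 8.
Networks at period 8 is achievable: Ethics in period 9, Algorithms in period 4, Econ in period 2, Networks in period 8, Crypto in period 6, Algebra in period 3, Systems in period 7, Topology in period 1, Physics in period 5.

period 8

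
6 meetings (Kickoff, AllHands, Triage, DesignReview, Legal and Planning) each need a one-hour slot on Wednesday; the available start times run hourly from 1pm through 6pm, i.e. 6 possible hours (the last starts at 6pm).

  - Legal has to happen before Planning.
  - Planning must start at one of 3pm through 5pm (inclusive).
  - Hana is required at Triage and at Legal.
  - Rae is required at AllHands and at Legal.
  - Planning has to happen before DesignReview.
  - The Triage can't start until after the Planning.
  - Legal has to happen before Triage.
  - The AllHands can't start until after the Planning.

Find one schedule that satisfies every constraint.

Triage -> 4pm, AllHands -> 4pm, Kickoff -> 1pm, Planning -> 3pm, DesignReview -> 4pm, Legal -> 1pm

Checking: Planning(3pm) before Triage(4pm); Planning(3pm) before DesignReview(4pm); Planning(3pm) before AllHands(4pm); Legal(1pm) before Planning(3pm); Legal(1pm) before Triage(4pm); Triage(4pm) != Legal(1pm); AllHands(4pm) != Legal(1pm); Planning=3pm in [3pm,5pm].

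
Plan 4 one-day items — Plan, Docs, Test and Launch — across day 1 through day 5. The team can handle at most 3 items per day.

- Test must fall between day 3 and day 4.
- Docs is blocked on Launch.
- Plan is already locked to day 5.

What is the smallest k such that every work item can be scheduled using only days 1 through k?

5

The precedence chain requires at least 2 distinct days.
With at most 3 per day and 4 work items, at least 2 days are needed.
Plan can't be placed before day 5, so the schedule must run through at least day 5.
5 works (last occupied day: day 5): for example Test in day 3; Docs in day 2; Launch in day 1; Plan in day 5.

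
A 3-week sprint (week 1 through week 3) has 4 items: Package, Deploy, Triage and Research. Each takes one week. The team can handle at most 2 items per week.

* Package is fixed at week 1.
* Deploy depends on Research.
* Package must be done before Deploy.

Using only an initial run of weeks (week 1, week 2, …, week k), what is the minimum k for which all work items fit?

2 weeks

The precedence chain requires at least 2 distinct weeks.
With at most 2 per week and 4 work items, at least 2 weeks are needed.
2 works (last occupied week: week 2): for example Package in week 1, Deploy in week 2, Research in week 1, Triage in week 2.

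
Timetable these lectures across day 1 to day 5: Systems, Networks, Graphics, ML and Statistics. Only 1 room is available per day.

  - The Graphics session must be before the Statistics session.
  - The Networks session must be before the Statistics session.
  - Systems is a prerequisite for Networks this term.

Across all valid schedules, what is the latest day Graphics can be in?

Downstream work caps Graphics at day 4.
Graphics at day 4 is achievable: Systems=day 1; ML=day 3; Networks=day 2; Graphics=day 4; Statistics=day 5.

day 4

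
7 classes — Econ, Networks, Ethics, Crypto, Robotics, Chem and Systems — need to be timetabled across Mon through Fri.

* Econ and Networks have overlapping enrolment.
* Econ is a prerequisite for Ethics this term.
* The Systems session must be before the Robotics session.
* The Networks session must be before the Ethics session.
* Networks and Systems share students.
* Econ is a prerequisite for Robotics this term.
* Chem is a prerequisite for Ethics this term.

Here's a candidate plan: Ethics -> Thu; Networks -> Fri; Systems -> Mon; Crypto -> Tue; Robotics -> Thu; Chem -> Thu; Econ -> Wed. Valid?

Invalid. The Networks session must be before the Ethics session.

Networks and Systems share students — holds.
The Systems session must be before the Robotics session — holds.
Econ is a prerequisite for Robotics this term — holds.
The Networks session must be before the Ethics session — violated.
Econ is a prerequisite for Ethics this term — holds.
Chem is a prerequisite for Ethics this term — violated.
Econ and Networks have overlapping enrolment — holds.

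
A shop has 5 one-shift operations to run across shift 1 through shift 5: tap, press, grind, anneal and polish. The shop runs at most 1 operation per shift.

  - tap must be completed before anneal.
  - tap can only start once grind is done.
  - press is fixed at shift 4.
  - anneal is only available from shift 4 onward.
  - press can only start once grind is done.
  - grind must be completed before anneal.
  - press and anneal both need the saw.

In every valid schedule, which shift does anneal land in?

shift 5

anneal's window is shift 4–shift 5.
press is fixed at shift 4, and anneal can't share a shift with press.
So anneal must be shift 5.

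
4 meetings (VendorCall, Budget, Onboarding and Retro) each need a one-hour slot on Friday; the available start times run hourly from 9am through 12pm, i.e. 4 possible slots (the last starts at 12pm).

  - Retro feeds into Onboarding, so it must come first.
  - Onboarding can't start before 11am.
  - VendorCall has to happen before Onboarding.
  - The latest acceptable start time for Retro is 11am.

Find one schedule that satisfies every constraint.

Onboarding -> 11am, Budget -> 9am, VendorCall -> 9am, Retro -> 9am

Checking: Retro(9am) before Onboarding(11am); VendorCall(9am) before Onboarding(11am); Retro=9am in [9am,11am]; Onboarding=11am in [11am,12pm].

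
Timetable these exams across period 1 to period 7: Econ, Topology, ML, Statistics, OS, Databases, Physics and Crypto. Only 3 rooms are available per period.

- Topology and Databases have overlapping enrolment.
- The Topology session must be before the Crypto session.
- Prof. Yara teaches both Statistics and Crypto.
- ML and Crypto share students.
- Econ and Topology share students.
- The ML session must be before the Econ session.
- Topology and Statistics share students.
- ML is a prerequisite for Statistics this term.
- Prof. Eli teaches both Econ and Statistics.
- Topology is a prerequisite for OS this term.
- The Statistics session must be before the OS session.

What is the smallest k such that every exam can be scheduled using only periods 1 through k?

3

The precedence chain requires at least 3 distinct periods.
With at most 3 per period and 8 exams, at least 3 periods are needed.
3 works (last occupied period: period 3): for example Statistics -> period 2, Topology -> period 1, Crypto -> period 3, ML -> period 1, Physics -> period 1, OS -> period 3, Databases -> period 2, Econ -> period 3.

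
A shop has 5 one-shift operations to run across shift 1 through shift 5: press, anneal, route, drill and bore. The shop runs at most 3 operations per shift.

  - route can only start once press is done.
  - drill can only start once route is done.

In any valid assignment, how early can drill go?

Precedence pushes drill to at least shift 3.
drill at shift 3 is achievable: bore in shift 1, anneal in shift 1, route in shift 2, drill in shift 3, press in shift 1.

shift 3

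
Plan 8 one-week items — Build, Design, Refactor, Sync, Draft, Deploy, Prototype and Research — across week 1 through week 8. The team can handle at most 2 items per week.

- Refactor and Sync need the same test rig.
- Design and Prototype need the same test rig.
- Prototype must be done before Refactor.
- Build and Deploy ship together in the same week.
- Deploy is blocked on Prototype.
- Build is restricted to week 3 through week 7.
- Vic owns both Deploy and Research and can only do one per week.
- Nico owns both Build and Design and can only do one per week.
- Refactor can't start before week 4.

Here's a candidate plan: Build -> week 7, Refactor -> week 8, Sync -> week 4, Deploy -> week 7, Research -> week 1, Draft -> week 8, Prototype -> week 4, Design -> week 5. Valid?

Prototype must be done before Refactor — holds.
Design and Prototype need the same test rig — holds.
Vic owns both Deploy and Research and can only do one per week — holds.
Nico owns both Build and Design and can only do one per week — holds.
Refactor can't start before week 4 — holds.
The team can handle at most 2 items per week — holds.
Deploy is blocked on Prototype — holds.
Build is restricted to week 3 through week 7 — holds.
Refactor and Sync need the same test rig — holds.
Build and Deploy ship together in the same week — holds.

Yes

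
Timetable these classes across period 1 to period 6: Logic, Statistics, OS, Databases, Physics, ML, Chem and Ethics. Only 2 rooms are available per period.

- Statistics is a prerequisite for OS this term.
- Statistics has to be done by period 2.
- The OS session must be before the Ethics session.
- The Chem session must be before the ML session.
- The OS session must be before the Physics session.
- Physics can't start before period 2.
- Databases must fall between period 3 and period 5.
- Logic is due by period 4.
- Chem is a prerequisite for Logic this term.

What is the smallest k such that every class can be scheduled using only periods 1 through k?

The precedence chain requires at least 3 distinct periods.
With at most 2 per period and 8 classes, at least 4 periods are needed.
4 works (last occupied period: period 4): for example Ethics=period 4; Chem=period 1; Databases=period 3; Physics=period 3; ML=period 4; OS=period 2; Statistics=period 1; Logic=period 2.

4 periods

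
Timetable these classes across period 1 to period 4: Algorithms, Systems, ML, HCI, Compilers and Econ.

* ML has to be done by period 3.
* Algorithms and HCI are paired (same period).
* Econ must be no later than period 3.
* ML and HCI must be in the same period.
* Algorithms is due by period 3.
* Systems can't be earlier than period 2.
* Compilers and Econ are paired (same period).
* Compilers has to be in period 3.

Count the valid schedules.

Splitting on Algorithms: it can be period 1 (3), period 2 (3), period 3 (3). Listing each branch's schedules as (Systems, ML, HCI, Compilers, Econ) by period number:
Algorithms=period 1: (2,1,1,3,3) (3,1,1,3,3) (4,1,1,3,3) — 3.
Algorithms=period 2: (2,2,2,3,3) (3,2,2,3,3) (4,2,2,3,3) — 3.
Algorithms=period 3: (2,3,3,3,3) (3,3,3,3,3) (4,3,3,3,3) — 3.
Summing: 3 + 3 + 3 = 9.

9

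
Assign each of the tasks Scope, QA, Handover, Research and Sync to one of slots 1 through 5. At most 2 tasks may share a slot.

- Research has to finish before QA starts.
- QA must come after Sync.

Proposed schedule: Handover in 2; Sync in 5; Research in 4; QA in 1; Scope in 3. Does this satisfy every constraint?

No. QA must come after Sync is not satisfied.

Research has to finish before QA starts — violated.
At most 2 tasks may share a slot — holds.
QA must come after Sync — violated.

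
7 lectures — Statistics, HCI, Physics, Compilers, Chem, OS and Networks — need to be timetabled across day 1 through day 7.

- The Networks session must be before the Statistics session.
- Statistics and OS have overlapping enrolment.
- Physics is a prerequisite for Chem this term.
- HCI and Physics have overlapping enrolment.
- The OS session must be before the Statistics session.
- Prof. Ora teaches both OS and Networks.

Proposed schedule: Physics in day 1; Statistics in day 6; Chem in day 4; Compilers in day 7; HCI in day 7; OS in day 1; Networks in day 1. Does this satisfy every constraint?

No — it violates: Prof. Ora teaches both OS and Networks

Statistics and OS have overlapping enrolment — holds.
Physics is a prerequisite for Chem this term — holds.
Prof. Ora teaches both OS and Networks — violated.
The Networks session must be before the Statistics session — holds.
The OS session must be before the Statistics session — holds.
HCI and Physics have overlapping enrolment — holds.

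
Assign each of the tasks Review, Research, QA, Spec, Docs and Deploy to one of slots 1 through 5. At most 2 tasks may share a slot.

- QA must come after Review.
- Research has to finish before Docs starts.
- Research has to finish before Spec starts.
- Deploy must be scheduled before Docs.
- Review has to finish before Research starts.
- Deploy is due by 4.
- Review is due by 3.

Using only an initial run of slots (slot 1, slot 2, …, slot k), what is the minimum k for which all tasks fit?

The precedence chain requires at least 3 distinct slots.
With at most 2 per slot and 6 tasks, at least 3 slots are needed.
3 works (last occupied slot: 3): for example QA in 2; Research in 2; Spec in 3; Deploy in 1; Docs in 3; Review in 1.

3 slots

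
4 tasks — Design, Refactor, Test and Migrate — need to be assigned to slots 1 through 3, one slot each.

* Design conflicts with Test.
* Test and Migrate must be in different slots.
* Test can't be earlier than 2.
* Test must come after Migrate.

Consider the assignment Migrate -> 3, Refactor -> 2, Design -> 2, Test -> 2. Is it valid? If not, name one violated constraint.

No. Test must come after Migrate is not satisfied.

Test and Migrate must be in different slots — holds.
Test must come after Migrate — violated.
Test can't be earlier than 2 — holds.
Design conflicts with Test — violated.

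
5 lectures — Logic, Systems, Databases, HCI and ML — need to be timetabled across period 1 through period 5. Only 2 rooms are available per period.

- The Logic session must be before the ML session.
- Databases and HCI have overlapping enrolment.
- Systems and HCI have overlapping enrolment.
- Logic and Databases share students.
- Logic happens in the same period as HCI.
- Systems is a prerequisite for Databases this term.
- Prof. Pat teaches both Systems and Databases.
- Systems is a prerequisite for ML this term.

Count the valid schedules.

45

Splitting on Logic: it can be period 1 (14), period 2 (14), period 3 (11), period 4 (6). Listing each branch's schedules as (Systems, Databases, HCI, ML) by period number:
Logic=period 1: (2,3,1,3) (2,3,1,4) (2,3,1,5) (2,4,1,3) (2,4,1,4) (2,4,1,5) (2,5,1,3) (2,5,1,4) (2,5,1,5) (3,4,1,4) (3,4,1,5) (3,5,1,4) (3,5,1,5) (4,5,1,5) — 14.
Logic=period 2: (1,3,2,3) (1,3,2,4) (1,3,2,5) (1,4,2,3) (1,4,2,4) (1,4,2,5) (1,5,2,3) (1,5,2,4) (1,5,2,5) (3,4,2,4) (3,4,2,5) (3,5,2,4) (3,5,2,5) (4,5,2,5) — 14.
Logic=period 3: (1,2,3,4) (1,2,3,5) (1,4,3,4) (1,4,3,5) (1,5,3,4) (1,5,3,5) (2,4,3,4) (2,4,3,5) (2,5,3,4) (2,5,3,5) (4,5,3,5) — 11.
Logic=period 4: (1,2,4,5) (1,3,4,5) (1,5,4,5) (2,3,4,5) (2,5,4,5) (3,5,4,5) — 6.
Summing: 14 + 14 + 11 + 6 = 45.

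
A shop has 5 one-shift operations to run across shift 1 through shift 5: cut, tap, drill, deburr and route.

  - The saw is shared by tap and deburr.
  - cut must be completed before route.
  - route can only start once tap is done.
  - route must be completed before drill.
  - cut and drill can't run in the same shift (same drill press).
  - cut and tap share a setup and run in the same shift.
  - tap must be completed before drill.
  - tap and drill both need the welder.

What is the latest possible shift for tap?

Downstream work caps tap at shift 3.
tap at shift 3 is achievable: drill=shift 5, cut=shift 3, route=shift 4, tap=shift 3, deburr=shift 1.

shift 3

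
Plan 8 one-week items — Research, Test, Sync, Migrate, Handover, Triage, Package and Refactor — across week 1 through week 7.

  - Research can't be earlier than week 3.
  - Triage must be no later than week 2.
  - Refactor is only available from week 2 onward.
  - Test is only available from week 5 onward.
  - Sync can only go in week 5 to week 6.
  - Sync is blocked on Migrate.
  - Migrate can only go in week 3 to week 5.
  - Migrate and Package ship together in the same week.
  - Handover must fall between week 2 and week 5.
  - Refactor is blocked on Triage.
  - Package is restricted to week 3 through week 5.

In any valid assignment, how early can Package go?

week 3

Package is available from week 3; Package's own window allows nothing later than week 5.
Package at week 3 is achievable: Package -> week 3; Migrate -> week 3; Research -> week 3; Sync -> week 5; Handover -> week 2; Triage -> week 1; Test -> week 5; Refactor -> week 2.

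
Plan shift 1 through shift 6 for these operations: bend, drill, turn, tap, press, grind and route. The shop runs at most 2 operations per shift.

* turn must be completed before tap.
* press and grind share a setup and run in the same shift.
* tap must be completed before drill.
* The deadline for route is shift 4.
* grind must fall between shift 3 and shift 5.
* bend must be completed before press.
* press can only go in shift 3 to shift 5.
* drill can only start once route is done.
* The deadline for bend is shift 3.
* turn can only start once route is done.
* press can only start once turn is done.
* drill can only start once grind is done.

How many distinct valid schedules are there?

Splitting on bend: it can be shift 1 (12), shift 2 (12), shift 3 (9). Listing each branch's schedules as (drill, turn, tap, press, grind, route) by shift number:
bend=shift 1: (5,2,3,4,4,1) (5,2,4,3,3,1) (6,2,3,4,4,1) (6,2,3,5,5,1) (6,2,4,3,3,1) (6,2,4,5,5,1) (6,2,5,3,3,1) (6,2,5,4,4,1) (6,3,4,5,5,1) (6,3,4,5,5,2) (6,3,5,4,4,1) (6,3,5,4,4,2) — 12.
bend=shift 2: (5,2,3,4,4,1) (5,2,4,3,3,1) (6,2,3,4,4,1) (6,2,3,5,5,1) (6,2,4,3,3,1) (6,2,4,5,5,1) (6,2,5,3,3,1) (6,2,5,4,4,1) (6,3,4,5,5,1) (6,3,4,5,5,2) (6,3,5,4,4,1) (6,3,5,4,4,2) — 12.
bend=shift 3: (5,2,3,4,4,1) (6,2,3,4,4,1) (6,2,3,5,5,1) (6,2,4,5,5,1) (6,2,5,4,4,1) (6,3,4,5,5,1) (6,3,4,5,5,2) (6,3,5,4,4,1) (6,3,5,4,4,2) — 9.
Summing: 12 + 12 + 9 = 33.

33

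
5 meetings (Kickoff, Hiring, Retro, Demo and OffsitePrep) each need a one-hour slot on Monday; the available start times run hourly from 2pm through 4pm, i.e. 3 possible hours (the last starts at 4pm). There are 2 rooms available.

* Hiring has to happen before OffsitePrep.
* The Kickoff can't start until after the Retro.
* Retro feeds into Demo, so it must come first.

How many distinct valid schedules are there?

Splitting on Kickoff: it can be 3pm (4), 4pm (5). Listing each branch's schedules as (Hiring, Retro, Demo, OffsitePrep):
Kickoff=3pm: (2pm,2pm,3pm,4pm) (2pm,2pm,4pm,3pm) (2pm,2pm,4pm,4pm) (3pm,2pm,4pm,4pm) — 4.
Kickoff=4pm: (2pm,2pm,3pm,3pm) (2pm,2pm,3pm,4pm) (2pm,2pm,4pm,3pm) (2pm,3pm,4pm,3pm) (3pm,2pm,3pm,4pm) — 5.
Summing: 4 + 5 = 9.

9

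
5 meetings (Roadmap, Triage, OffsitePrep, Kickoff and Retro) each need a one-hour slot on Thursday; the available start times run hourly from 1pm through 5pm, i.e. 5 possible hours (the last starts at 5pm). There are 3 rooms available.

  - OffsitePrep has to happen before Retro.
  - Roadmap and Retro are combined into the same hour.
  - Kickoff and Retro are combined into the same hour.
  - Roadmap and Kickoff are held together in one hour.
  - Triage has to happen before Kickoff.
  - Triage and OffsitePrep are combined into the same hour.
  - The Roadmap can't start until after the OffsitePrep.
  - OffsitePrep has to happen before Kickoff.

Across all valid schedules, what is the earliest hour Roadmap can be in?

Precedence pushes Roadmap to at least 2pm.
Roadmap at 2pm is achievable: OffsitePrep -> 1pm; Retro -> 2pm; Roadmap -> 2pm; Triage -> 1pm; Kickoff -> 2pm.

2pm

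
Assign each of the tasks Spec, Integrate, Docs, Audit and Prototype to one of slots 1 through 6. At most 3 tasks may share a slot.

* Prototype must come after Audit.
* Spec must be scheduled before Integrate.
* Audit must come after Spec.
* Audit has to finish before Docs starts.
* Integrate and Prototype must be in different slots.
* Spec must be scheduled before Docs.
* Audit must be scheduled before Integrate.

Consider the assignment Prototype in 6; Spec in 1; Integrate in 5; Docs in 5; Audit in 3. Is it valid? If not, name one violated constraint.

At most 3 tasks may share a slot — holds.
Spec must be scheduled before Integrate — holds.
Spec must be scheduled before Docs — holds.
Audit must be scheduled before Integrate — holds.
Audit must come after Spec — holds.
Prototype must come after Audit — holds.
Audit has to finish before Docs starts — holds.
Integrate and Prototype must be in different slots — holds.

Yes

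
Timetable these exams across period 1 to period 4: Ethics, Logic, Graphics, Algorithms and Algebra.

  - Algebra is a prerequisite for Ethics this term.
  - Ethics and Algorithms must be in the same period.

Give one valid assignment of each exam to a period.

Algorithms=period 2, Logic=period 1, Graphics=period 1, Ethics=period 2, Algebra=period 1

Checking: Algebra(period 1) before Ethics(period 2); Ethics = Algorithms = period 2.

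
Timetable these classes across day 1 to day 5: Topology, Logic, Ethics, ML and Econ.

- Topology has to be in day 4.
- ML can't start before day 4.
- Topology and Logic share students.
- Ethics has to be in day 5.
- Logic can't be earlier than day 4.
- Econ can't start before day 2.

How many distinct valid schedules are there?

Splitting on ML: it can be day 4 (4), day 5 (4). Listing each branch's schedules as (Topology, Logic, Ethics, Econ) by day number:
ML=day 4: (4,5,5,2) (4,5,5,3) (4,5,5,4) (4,5,5,5) — 4.
ML=day 5: (4,5,5,2) (4,5,5,3) (4,5,5,4) (4,5,5,5) — 4.
Summing: 4 + 4 = 8.

8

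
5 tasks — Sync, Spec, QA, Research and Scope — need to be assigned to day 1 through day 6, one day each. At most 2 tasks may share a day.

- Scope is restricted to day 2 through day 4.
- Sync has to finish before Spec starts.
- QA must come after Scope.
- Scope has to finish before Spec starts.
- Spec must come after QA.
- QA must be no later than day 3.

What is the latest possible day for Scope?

day 2

Scope is available from day 2; Scope's own window allows nothing later than day 4; downstream work caps Scope at day 2.
Scope at day 2 is achievable: QA in day 3, Research in day 1, Scope in day 2, Sync in day 1, Spec in day 4.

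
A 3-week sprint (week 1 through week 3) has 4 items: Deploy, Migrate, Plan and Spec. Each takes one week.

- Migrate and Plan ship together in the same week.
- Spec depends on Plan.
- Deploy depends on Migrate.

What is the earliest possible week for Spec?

Precedence pushes Spec to at least week 2.
Spec at week 2 is achievable: Plan in week 1, Spec in week 2, Migrate in week 1, Deploy in week 2.

week 2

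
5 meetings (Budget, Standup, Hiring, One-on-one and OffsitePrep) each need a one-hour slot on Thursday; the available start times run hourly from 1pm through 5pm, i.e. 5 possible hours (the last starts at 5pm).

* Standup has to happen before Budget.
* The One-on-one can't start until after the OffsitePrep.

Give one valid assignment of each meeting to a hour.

Standup -> 1pm; Hiring -> 1pm; Budget -> 2pm; One-on-one -> 2pm; OffsitePrep -> 1pm

Checking: OffsitePrep(1pm) before One-on-one(2pm); Standup(1pm) before Budget(2pm).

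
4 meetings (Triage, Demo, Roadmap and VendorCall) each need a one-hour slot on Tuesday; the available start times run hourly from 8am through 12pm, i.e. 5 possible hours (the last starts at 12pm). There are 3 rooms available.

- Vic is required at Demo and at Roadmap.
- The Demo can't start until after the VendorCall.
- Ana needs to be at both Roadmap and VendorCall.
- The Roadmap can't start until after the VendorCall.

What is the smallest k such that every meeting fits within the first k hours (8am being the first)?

3 hours

The precedence chain requires at least 2 distinct hours.
With at most 3 per hour and 4 meetings, at least 2 hours are needed.
Could 2 hours be enough, i.e. nothing placed later than 9am? No: Demo must come after VendorCall (at 8am or later) → {9am}; VendorCall must come before Demo (at 9am or earlier) → {8am}; Roadmap must come after VendorCall (at 8am or later) → {9am}; Roadmap can't share with Demo (9am) → nothing is left.
So 2 hours is not enough.
3 works (last occupied hour: 10am): for example Triage -> 8am; VendorCall -> 8am; Roadmap -> 10am; Demo -> 9am.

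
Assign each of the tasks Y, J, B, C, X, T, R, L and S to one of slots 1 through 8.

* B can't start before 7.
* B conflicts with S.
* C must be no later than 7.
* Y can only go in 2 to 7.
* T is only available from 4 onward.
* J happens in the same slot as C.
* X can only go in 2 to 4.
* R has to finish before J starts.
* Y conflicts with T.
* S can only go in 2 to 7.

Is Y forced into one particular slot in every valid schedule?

No

Y can be 2 (e.g. R in 1; B in 7; Y in 2; J in 2; T in 4; X in 2; S in 2; L in 1; C in 2) or 3 (e.g. S=2; X=2; C=2; L=1; T=4; B=7; R=1; Y=3; J=2).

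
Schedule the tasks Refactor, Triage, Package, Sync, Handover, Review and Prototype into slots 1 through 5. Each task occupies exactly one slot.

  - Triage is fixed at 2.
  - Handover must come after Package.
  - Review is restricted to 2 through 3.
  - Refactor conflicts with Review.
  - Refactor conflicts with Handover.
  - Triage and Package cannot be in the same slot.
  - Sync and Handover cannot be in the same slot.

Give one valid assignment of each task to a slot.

Prototype in 1; Review in 2; Handover in 2; Refactor in 1; Triage in 2; Sync in 1; Package in 1

Checking: Package(1) before Handover(2); Sync(1) != Handover(2); Refactor(1) != Handover(2); Triage(2) != Package(1); Refactor(1) != Review(2); Triage=2 in [2,2]; Review=2 in [2,3].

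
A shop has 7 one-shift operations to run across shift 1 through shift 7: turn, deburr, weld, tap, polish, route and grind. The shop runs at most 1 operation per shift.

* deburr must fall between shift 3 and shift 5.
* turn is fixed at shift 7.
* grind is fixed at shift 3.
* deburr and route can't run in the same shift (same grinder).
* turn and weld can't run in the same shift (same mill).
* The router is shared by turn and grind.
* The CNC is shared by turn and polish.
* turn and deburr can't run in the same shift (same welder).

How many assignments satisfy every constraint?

Splitting on deburr: it can be shift 4 (24), shift 5 (24). Listing each branch's schedules as (turn, weld, tap, polish, route, grind) by shift number:
deburr=shift 4: (7,1,2,5,6,3) (7,1,2,6,5,3) (7,1,5,2,6,3) (7,1,5,6,2,3) (7,1,6,2,5,3) (7,1,6,5,2,3) (7,2,1,5,6,3) (7,2,1,6,5,3) (7,2,5,1,6,3) (7,2,5,6,1,3) (7,2,6,1,5,3) (7,2,6,5,1,3) (7,5,1,2,6,3) (7,5,1,6,2,3) (7,5,2,1,6,3) (7,5,2,6,1,3) (7,5,6,1,2,3) (7,5,6,2,1,3) (7,6,1,2,5,3) (7,6,1,5,2,3) (7,6,2,1,5,3) (7,6,2,5,1,3) (7,6,5,1,2,3) (7,6,5,2,1,3) — 24.
deburr=shift 5: (7,1,2,4,6,3) (7,1,2,6,4,3) (7,1,4,2,6,3) (7,1,4,6,2,3) (7,1,6,2,4,3) (7,1,6,4,2,3) (7,2,1,4,6,3) (7,2,1,6,4,3) (7,2,4,1,6,3) (7,2,4,6,1,3) (7,2,6,1,4,3) (7,2,6,4,1,3) (7,4,1,2,6,3) (7,4,1,6,2,3) (7,4,2,1,6,3) (7,4,2,6,1,3) (7,4,6,1,2,3) (7,4,6,2,1,3) (7,6,1,2,4,3) (7,6,1,4,2,3) (7,6,2,1,4,3) (7,6,2,4,1,3) (7,6,4,1,2,3) (7,6,4,2,1,3) — 24.
Summing: 24 + 24 = 48.

48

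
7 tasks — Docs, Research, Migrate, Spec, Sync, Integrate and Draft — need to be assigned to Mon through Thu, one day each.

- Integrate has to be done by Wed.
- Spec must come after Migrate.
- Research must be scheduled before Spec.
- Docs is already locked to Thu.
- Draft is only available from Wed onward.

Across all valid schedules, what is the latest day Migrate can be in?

Downstream work caps Migrate at Wed.
Migrate at Wed is achievable: Migrate -> Wed; Draft -> Wed; Spec -> Thu; Integrate -> Mon; Docs -> Thu; Research -> Mon; Sync -> Mon.

Wed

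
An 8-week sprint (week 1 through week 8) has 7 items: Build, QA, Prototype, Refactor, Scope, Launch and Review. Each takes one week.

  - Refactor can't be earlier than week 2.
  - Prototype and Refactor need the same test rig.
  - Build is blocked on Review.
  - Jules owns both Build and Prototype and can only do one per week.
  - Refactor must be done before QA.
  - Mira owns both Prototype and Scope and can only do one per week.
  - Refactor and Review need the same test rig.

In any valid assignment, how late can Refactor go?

week 7

Refactor is available from week 2; downstream work caps Refactor at week 7.
Refactor at week 7 is achievable: Prototype=week 1; Launch=week 1; Review=week 1; Refactor=week 7; QA=week 8; Scope=week 2; Build=week 2.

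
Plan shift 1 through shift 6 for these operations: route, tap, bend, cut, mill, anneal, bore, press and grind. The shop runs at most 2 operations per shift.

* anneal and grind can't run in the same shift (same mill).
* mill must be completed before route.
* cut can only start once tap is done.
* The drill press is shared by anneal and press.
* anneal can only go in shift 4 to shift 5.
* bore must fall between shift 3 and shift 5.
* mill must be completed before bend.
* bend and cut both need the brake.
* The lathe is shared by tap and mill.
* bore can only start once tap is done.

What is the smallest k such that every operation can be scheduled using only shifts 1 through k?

The precedence chain requires at least 2 distinct shifts.
With at most 2 per shift and 9 operations, at least 5 shifts are needed.
anneal can't be placed before shift 4, so the schedule must run through at least shift 4.
5 works (last occupied shift: shift 5): for example anneal in shift 4; press in shift 1; mill in shift 2; cut in shift 2; bore in shift 3; route in shift 3; tap in shift 1; grind in shift 5; bend in shift 4.

5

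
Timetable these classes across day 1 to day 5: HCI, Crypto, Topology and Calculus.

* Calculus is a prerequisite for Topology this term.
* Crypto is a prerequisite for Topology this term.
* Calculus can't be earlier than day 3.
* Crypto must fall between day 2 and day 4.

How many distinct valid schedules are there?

Splitting on HCI: it can be day 1 (8), day 2 (8), day 3 (8), day 4 (8), day 5 (8). Listing each branch's schedules as (Crypto, Topology, Calculus) by day number:
HCI=day 1: (2,4,3) (2,5,3) (2,5,4) (3,4,3) (3,5,3) (3,5,4) (4,5,3) (4,5,4) — 8.
HCI=day 2: (2,4,3) (2,5,3) (2,5,4) (3,4,3) (3,5,3) (3,5,4) (4,5,3) (4,5,4) — 8.
HCI=day 3: (2,4,3) (2,5,3) (2,5,4) (3,4,3) (3,5,3) (3,5,4) (4,5,3) (4,5,4) — 8.
HCI=day 4: (2,4,3) (2,5,3) (2,5,4) (3,4,3) (3,5,3) (3,5,4) (4,5,3) (4,5,4) — 8.
HCI=day 5: (2,4,3) (2,5,3) (2,5,4) (3,4,3) (3,5,3) (3,5,4) (4,5,3) (4,5,4) — 8.
Summing: 8 + 8 + 8 + 8 + 8 = 40.

40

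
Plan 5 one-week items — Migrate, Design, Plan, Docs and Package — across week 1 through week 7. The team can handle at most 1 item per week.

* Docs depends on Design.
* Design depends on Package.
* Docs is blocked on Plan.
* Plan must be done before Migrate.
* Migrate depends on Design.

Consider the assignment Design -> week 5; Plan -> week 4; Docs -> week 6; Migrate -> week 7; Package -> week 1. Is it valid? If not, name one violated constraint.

Docs is blocked on Plan — holds.
Design depends on Package — holds.
Migrate depends on Design — holds.
Plan must be done before Migrate — holds.
Docs depends on Design — holds.
The team can handle at most 1 item per week — holds.

Valid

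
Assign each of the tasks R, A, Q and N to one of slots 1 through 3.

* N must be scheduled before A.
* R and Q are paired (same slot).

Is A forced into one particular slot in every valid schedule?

A can be 2 (e.g. R=1; Q=1; N=1; A=2) or 3 (e.g. R=1; Q=1; N=1; A=3).

No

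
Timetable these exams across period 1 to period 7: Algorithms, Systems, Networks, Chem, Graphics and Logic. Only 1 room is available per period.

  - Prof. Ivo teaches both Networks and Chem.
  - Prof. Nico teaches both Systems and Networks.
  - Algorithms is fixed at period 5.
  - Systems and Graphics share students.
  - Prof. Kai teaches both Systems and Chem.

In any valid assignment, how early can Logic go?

period 1

Logic at period 1 is achievable: Chem=period 4, Networks=period 3, Systems=period 2, Graphics=period 6, Logic=period 1, Algorithms=period 5.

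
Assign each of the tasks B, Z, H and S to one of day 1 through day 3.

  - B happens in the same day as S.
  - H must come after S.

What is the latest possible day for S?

day 2

Downstream work caps S at day 2.
S at day 2 is achievable: S in day 2, B in day 2, H in day 3, Z in day 1.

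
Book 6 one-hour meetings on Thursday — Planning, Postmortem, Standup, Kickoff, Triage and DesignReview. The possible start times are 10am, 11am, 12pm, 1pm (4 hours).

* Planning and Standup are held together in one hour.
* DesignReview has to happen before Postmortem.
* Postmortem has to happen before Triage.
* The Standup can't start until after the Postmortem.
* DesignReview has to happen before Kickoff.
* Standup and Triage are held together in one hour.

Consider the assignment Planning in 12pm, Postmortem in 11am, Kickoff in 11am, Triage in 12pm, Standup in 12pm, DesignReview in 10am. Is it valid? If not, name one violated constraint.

Yes, all constraints hold

Planning and Standup are held together in one hour — holds.
Postmortem has to happen before Triage — holds.
The Standup can't start until after the Postmortem — holds.
DesignReview has to happen before Postmortem — holds.
DesignReview has to happen before Kickoff — holds.
Standup and Triage are held together in one hour — holds.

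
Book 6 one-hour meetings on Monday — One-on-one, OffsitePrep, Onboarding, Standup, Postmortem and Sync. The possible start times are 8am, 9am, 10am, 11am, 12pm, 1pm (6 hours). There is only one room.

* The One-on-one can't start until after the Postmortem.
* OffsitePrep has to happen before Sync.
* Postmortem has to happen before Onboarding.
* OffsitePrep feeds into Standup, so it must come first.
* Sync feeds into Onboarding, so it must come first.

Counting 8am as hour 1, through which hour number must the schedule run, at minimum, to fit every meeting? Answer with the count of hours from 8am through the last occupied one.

The precedence chain requires at least 3 distinct hours.
With at most 1 per hour and 6 meetings, at least 6 hours are needed.
6 works (last occupied hour: 1pm): for example Standup -> 1pm, Onboarding -> 11am, One-on-one -> 12pm, OffsitePrep -> 8am, Sync -> 10am, Postmortem -> 9am.

6 hours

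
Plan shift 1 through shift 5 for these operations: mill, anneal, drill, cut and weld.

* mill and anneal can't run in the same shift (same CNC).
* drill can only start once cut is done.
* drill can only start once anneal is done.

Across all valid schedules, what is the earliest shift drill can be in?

Precedence pushes drill to at least shift 2.
drill at shift 2 is achievable: drill -> shift 2; anneal -> shift 1; weld -> shift 1; mill -> shift 2; cut -> shift 1.

shift 2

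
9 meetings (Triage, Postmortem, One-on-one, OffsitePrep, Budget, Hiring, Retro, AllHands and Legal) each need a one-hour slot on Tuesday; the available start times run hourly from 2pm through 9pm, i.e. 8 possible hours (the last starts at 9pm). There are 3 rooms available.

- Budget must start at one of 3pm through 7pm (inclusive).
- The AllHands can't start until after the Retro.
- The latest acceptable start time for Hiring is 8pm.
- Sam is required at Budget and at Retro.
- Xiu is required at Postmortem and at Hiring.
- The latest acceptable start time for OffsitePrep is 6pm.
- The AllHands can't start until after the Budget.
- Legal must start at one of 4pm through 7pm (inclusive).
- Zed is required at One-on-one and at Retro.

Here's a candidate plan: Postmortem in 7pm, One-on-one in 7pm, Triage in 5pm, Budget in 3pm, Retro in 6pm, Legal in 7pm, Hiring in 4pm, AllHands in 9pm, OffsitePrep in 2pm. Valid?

Legal must start at one of 4pm through 7pm (inclusive) — holds.
Zed is required at One-on-one and at Retro — holds.
Xiu is required at Postmortem and at Hiring — holds.
The latest acceptable start time for OffsitePrep is 6pm — holds.
The AllHands can't start until after the Retro — holds.
There are 3 rooms available — holds.
The AllHands can't start until after the Budget — holds.
Budget must start at one of 3pm through 7pm (inclusive) — holds.
Sam is required at Budget and at Retro — holds.
The latest acceptable start time for Hiring is 8pm — holds.

Yes, all constraints hold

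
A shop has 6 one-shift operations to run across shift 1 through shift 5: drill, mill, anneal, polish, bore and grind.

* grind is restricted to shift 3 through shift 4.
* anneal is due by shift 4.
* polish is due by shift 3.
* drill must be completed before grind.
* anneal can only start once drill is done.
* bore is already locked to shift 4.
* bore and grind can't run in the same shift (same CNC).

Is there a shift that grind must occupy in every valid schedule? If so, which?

grind's window is shift 3–shift 4.
bore is fixed at shift 4, and grind can't share a shift with bore.
So grind must be shift 3.

shift 3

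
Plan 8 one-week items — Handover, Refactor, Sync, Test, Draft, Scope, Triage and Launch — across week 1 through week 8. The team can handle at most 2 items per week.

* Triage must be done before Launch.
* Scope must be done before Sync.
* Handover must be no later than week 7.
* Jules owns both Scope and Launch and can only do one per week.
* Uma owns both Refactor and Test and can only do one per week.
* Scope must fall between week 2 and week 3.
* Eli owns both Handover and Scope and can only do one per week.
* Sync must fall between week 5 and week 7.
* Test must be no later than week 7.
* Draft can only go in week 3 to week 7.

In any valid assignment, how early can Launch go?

Precedence pushes Launch to at least week 2.
Launch at week 2 is achievable: Launch in week 2; Refactor in week 4; Handover in week 1; Test in week 2; Scope in week 3; Sync in week 5; Triage in week 1; Draft in week 3.

week 2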